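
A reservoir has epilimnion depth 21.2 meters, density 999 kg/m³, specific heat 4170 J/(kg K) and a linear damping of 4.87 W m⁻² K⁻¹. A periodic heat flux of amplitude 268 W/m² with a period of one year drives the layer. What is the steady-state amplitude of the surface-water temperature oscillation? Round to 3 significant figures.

14.7 K

Areal heat capacity C = ρ c_p D = 999 × 4170 × 21.2 = 8.83×10^7 J/(m^2 K).
Angular frequency ω = 2π / T = 2π / 3.15×10^7 s = 1.99×10^-7 s⁻¹.
√((Cω)² + λ²) = √((17.6)² + 4.87²) = 18.3 W/(m²·K).
Amplitude A = F₀ / √((Cω)²+λ²) = 268 / 18.3 = 14.7 K.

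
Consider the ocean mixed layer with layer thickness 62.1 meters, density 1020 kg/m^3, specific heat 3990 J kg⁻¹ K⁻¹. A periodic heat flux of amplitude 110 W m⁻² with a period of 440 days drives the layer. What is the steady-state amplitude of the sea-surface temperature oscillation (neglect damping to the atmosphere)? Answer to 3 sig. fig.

2.63 K

Areal heat capacity C = ρ c_p D = 1020 × 3990 × 62.1 = 2.53×10^8 J/(m²·K).
Angular frequency ω = 2π / T = 2π / 3.80×10^7 s = 1.65×10^-7 s⁻¹.
Cω = 2.53×10^8 × 1.65×10^-7 = 41.8 W/(m²·K).
Amplitude A = F₀ / (Cω) = 110 / 41.8 = 2.63 K.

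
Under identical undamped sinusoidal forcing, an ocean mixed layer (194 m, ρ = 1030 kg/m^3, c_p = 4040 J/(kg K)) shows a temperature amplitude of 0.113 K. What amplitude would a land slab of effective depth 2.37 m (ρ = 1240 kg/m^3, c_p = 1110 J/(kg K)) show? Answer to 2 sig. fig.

28 K

C_ocean = 8.07×10^8 J/(m²·K); C_land = 3.26×10^6 J/(m²·K).
A ∝ 1/C ⇒ A_land = A_ocean × C_ocean/C_land = 0.113 × 247 = 28.0 K.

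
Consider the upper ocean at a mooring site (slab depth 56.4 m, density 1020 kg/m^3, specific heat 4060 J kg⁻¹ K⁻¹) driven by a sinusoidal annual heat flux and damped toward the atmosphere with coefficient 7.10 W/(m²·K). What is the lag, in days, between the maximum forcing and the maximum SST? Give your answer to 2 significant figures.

82 days

Areal heat capacity C = ρ c_p D = 1020 × 4060 × 56.4 = 2.34×10^8 J/(m²·K).
ω = 2π / 3.15×10^7 s = 1.99×10^-7 s⁻¹.
Phase lag φ = arctan(Cω/λ) = arctan(46.5/7.10) = 1.42 rad.
Time lag = φ / ω = 1.42 / 1.99×10^-7 = 7.12×10^6 s = 82.5 days.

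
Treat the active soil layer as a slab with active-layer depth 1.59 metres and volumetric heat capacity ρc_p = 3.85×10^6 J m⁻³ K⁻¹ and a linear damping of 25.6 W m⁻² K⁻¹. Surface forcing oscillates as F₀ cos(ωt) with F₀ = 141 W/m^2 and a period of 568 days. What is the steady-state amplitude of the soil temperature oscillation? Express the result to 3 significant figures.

Areal heat capacity C = ρc_p × D = 3.85×10^6 × 1.59 = 6.12×10^6 J/(m^2 K).
Angular frequency ω = 2π / T = 2π / 4.91×10^7 s = 1.28×10^-7 s⁻¹.
√((Cω)² + λ²) = √((0.784)² + 25.6²) = 25.6 W/(m²·K).
Amplitude A = F₀ / √((Cω)²+λ²) = 141 / 25.6 = 5.51 K.

5.51 K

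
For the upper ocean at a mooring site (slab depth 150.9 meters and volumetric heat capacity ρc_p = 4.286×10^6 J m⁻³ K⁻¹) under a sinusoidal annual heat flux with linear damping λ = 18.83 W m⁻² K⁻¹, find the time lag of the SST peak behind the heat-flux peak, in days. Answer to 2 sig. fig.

Areal heat capacity C = ρc_p × D = 4.286×10^6 × 150.9 = 6.47×10^8 J/(m²·K).
ω = 2π / 3.15×10^7 s = 1.99×10^-7 s⁻¹.
Phase lag φ = arctan(Cω/λ) = arctan(129/18.83) = 1.43 rad.
Time lag = φ / ω = 1.43 / 1.99×10^-7 = 7.16×10^6 s = 82.8 days.

83 days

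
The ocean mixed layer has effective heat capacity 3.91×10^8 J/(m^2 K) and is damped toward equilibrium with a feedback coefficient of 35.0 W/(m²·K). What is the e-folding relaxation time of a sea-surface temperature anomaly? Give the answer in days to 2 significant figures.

130 days

Areal heat capacity C = 3.91×10^8 J/(m^2 K) (given).
Relaxation time τ = C / λ = 3.91×10^8 / 35.0 = 1.12×10^7 s.
In days: 1.12×10^7 s / (86400 s/day) = 129 days.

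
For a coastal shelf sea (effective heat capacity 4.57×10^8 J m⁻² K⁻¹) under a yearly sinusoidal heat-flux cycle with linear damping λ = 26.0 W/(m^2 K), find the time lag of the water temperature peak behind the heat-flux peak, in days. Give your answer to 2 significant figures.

75 days

Areal heat capacity C = 4.57×10^8 J m⁻² K⁻¹ (given).
ω = 2π / 3.15×10^7 s = 1.99×10^-7 s⁻¹.
Phase lag φ = arctan(Cω/λ) = arctan(91.1/26.0) = 1.29 rad.
Time lag = φ / ω = 1.29 / 1.99×10^-7 = 6.49×10^6 s = 75.1 days.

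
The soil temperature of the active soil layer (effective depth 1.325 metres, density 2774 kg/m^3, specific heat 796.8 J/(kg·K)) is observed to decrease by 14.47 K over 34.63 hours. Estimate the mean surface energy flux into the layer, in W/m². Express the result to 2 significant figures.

Areal heat capacity C = ρ c_p D = 2774 × 796.8 × 1.325 = 2.93×10^6 J/(m^2 K).
Required heat per unit area: Q = C ΔT = 2.93×10^6 × -14.47 = -4.24×10^7 J/m².
Flux F = Q / Δt = -4.24×10^7 / 1.25×10^5 s = -340 W/m².

-340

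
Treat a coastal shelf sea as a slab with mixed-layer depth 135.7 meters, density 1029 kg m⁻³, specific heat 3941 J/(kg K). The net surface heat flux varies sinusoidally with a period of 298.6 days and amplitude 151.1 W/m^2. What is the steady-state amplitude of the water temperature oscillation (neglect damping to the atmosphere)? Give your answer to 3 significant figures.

1.13 K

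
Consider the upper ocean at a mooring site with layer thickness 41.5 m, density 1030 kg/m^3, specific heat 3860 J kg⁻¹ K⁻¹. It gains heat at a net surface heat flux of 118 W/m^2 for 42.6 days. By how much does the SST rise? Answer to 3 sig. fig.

2.63 K

Areal heat capacity C = ρ c_p D = 1030 × 3860 × 41.5 = 1.65×10^8 J/(m²·K).
Net heat input Q = F Δt = 118 × (42.6 days × 86400 s/day) = 4.34×10^8 J/m².
ΔT = Q / C = 4.34×10^8 / 1.65×10^8 = 2.63 K.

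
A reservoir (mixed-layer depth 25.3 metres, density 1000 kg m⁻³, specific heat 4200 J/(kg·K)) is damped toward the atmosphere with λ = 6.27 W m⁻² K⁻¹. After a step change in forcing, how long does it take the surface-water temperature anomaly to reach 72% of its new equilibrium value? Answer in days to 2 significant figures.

Areal heat capacity C = ρ c_p D = 1000 × 4200 × 25.3 = 1.06×10^8 J/(m^2 K).
τ = C / λ = 1.06×10^8 / 6.27 = 1.69×10^7 s.
Fraction reached: 1 − e^(−t/τ) = 0.72 ⇒ t = −τ ln(1 − 0.72) = τ × 1.27.
t = 2.16×10^7 s = 250 days.

250 days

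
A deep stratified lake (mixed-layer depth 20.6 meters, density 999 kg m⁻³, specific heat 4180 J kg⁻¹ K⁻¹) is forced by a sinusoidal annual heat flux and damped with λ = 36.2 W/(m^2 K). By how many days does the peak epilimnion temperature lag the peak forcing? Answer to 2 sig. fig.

26 days

Areal heat capacity C = ρ c_p D = 999 × 4180 × 20.6 = 8.60×10^7 J/(m²·K).
ω = 2π / 3.15×10^7 s = 1.99×10^-7 s⁻¹.
Phase lag φ = arctan(Cω/λ) = arctan(17.1/36.2) = 0.442 rad.
Time lag = φ / ω = 0.442 / 1.99×10^-7 = 2.22×10^6 s = 25.7 days.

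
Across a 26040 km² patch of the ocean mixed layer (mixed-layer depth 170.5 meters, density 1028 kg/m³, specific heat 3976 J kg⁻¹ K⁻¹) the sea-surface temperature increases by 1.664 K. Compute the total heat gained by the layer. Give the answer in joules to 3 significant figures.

3.02×10^19 J

Areal heat capacity C = ρ c_p D = 1028 × 3976 × 170.5 = 6.97×10^8 J m⁻² K⁻¹.
Heat per unit area: q = C ΔT = 6.97×10^8 × 1.664 = 1.16×10^9 J/m².
Total heat: Q = q × A = 1.16×10^9 × (26040 × 10⁶ m²) = 3.02×10^19 J.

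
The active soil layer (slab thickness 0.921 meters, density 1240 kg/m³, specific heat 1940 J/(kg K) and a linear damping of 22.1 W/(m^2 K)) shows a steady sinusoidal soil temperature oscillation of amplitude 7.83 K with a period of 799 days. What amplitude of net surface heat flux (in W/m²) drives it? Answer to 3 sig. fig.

173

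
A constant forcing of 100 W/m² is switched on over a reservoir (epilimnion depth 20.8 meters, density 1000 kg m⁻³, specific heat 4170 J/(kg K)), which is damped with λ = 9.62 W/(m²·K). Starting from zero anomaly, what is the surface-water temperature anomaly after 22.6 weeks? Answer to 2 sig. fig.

8.1 K

Areal heat capacity C = ρ c_p D = 1000 × 4170 × 20.8 = 8.67×10^7 J m⁻² K⁻¹.
τ = C / λ = 8.67×10^7 / 9.62 = 9.02×10^6 s.
Equilibrium anomaly ΔT_eq = F / λ = 100 / 9.62 = 10.4 K.
t = 22.6 weeks = 1.37×10^7 s, so t/τ = 1.52.
ΔT(t) = ΔT_eq (1 − e^(−t/τ)) = 10.4 × (1 − e^−1.52) = 8.11 K.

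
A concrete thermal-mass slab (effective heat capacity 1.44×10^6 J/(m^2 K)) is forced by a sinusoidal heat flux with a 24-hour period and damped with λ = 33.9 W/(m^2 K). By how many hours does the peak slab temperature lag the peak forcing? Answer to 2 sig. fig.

Areal heat capacity C = 1.44×10^6 J/(m^2 K) (given).
ω = 2π / 86400 s = 7.27×10^-5 s⁻¹.
Phase lag φ = arctan(Cω/λ) = arctan(105/33.9) = 1.26 rad.
Time lag = φ / ω = 1.26 / 7.27×10^-5 = 17300 s = 4.80 hours.

4.8 hours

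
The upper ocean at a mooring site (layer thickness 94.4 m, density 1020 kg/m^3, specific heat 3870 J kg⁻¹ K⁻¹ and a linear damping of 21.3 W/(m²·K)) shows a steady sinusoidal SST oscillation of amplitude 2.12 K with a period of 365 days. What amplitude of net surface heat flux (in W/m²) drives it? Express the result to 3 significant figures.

164

Areal heat capacity C = ρ c_p D = 1020 × 3870 × 94.4 = 3.73×10^8 J/(m²·K).
ω = 2π / 3.15×10^7 s = 1.99×10^-7 s⁻¹.
√((Cω)² + λ²) = √((74.2)² + 21.3²) = 77.2 W/(m²·K).
F₀ = A × √((Cω)²+λ²) = 2.12 × 77.2 = 164 W/m².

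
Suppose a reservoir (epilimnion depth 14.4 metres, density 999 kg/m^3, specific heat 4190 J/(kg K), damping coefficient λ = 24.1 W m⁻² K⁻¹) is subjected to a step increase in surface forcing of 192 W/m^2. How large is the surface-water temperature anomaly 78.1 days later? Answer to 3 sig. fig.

Areal heat capacity C = ρ c_p D = 999 × 4190 × 14.4 = 6.03×10^7 J m⁻² K⁻¹.
τ = C / λ = 6.03×10^7 / 24.1 = 2.50×10^6 s.
Equilibrium anomaly ΔT_eq = F / λ = 192 / 24.1 = 7.97 K.
t = 78.1 days = 6.75×10^6 s, so t/τ = 2.70.
ΔT(t) = ΔT_eq (1 − e^(−t/τ)) = 7.97 × (1 − e^−2.70) = 7.43 K.

7.43 K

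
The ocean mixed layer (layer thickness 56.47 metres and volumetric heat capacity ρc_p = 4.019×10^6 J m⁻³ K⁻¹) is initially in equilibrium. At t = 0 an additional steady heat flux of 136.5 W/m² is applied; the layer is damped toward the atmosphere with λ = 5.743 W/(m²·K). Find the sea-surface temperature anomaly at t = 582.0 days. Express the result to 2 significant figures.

17 K

Areal heat capacity C = ρc_p × D = 4.019×10^6 × 56.47 = 2.27×10^8 J/(m²·K).
τ = C / λ = 2.27×10^8 / 5.743 = 3.95×10^7 s.
Equilibrium anomaly ΔT_eq = F / λ = 136.5 / 5.743 = 23.8 K.
t = 582.0 days = 5.03×10^7 s, so t/τ = 1.27.
ΔT(t) = ΔT_eq (1 − e^(−t/τ)) = 23.8 × (1 − e^−1.27) = 17.1 K.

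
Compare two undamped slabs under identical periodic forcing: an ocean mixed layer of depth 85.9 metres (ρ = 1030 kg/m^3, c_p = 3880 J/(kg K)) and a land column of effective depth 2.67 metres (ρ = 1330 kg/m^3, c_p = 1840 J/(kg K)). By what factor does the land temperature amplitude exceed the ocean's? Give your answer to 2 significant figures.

53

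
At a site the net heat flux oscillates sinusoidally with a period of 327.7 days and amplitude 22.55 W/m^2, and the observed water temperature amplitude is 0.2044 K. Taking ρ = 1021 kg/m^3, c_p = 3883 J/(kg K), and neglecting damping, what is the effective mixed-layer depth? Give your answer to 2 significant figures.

ω = 2π / 2.83×10^7 s = 2.22×10^-7 s⁻¹.
Required C = F₀ / (A ω) = 22.55 / (0.2044 × 2.22×10^-7) = 4.97×10^8 J/(m²·K).
D = C / (ρ c_p) = 4.97×10^8 / (1021 × 3883) = 125 m.

130 m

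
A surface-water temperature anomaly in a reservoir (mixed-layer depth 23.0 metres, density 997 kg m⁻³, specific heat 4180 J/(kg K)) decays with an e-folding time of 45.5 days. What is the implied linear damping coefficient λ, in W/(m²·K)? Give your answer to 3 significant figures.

24.4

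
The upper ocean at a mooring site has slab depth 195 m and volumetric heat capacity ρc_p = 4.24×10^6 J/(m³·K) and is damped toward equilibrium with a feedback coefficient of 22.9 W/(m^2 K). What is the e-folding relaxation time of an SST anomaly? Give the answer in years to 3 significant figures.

1.14 years

Areal heat capacity C = ρc_p × D = 4.24×10^6 × 195 = 8.27×10^8 J/(m^2 K).
Relaxation time τ = C / λ = 8.27×10^8 / 22.9 = 3.61×10^7 s.
In years: 3.61×10^7 s / (3.156×10^7 s/year) = 1.14 years.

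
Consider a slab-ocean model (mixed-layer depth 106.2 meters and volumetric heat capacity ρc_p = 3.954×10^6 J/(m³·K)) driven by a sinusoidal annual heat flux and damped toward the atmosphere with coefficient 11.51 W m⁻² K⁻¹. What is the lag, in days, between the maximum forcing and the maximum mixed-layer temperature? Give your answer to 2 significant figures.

83 days

Areal heat capacity C = ρc_p × D = 3.954×10^6 × 106.2 = 4.20×10^8 J/(m²·K).
ω = 2π / 3.15×10^7 s = 1.99×10^-7 s⁻¹.
Phase lag φ = arctan(Cω/λ) = arctan(83.7/11.51) = 1.43 rad.
Time lag = φ / ω = 1.43 / 1.99×10^-7 = 7.20×10^6 s = 83.3 days.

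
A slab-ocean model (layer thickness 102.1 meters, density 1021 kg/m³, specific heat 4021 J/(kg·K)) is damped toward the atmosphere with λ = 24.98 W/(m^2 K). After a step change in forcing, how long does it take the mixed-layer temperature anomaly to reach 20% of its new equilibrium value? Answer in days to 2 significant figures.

Areal heat capacity C = ρ c_p D = 1021 × 4021 × 102.1 = 4.19×10^8 J m⁻² K⁻¹.
τ = C / λ = 4.19×10^8 / 24.98 = 1.68×10^7 s.
Fraction reached: 1 − e^(−t/τ) = 0.20 ⇒ t = −τ ln(1 − 0.20) = τ × 0.223.
t = 3.74×10^6 s = 43.3 days.

43 days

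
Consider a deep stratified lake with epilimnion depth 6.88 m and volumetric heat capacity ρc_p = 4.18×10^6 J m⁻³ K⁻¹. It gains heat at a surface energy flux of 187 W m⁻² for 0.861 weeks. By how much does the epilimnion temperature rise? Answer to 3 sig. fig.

3.39 K

Areal heat capacity C = ρc_p × D = 4.18×10^6 × 6.88 = 2.88×10^7 J/(m²·K).
Net heat input Q = F Δt = 187 × (0.861 weeks × 6.048×10^5 s/week) = 9.74×10^7 J/m².
ΔT = Q / C = 9.74×10^7 / 2.88×10^7 = 3.39 K.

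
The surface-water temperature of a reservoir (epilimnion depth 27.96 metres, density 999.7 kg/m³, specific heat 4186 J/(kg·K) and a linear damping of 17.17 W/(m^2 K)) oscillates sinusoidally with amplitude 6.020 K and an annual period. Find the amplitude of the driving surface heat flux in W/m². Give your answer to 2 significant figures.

Areal heat capacity C = ρ c_p D = 999.7 × 4186 × 27.96 = 1.17×10^8 J m⁻² K⁻¹.
ω = 2π / 3.15×10^7 s = 1.99×10^-7 s⁻¹.
√((Cω)² + λ²) = √((23.3)² + 17.17²) = 29.0 W/(m²·K).
F₀ = A × √((Cω)²+λ²) = 6.020 × 29.0 = 174 W/m².

170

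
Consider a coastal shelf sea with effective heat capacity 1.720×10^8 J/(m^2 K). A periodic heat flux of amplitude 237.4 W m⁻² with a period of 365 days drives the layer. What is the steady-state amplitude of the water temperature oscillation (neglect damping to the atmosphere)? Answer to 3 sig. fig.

Areal heat capacity C = 1.720×10^8 J/(m^2 K) (given).
Angular frequency ω = 2π / T = 2π / 3.15×10^7 s = 1.99×10^-7 s⁻¹.
Cω = 1.72×10^8 × 1.99×10^-7 = 34.3 W/(m²·K).
Amplitude A = F₀ / (Cω) = 237.4 / 34.3 = 6.93 K.

6.93 K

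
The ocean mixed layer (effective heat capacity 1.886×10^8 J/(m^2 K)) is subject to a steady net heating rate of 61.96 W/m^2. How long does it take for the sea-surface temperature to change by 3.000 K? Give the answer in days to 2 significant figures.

110 days

Areal heat capacity C = 1.886×10^8 J/(m^2 K) (given).
Time required: Δt = C ΔT / F = 1.89×10^8 × 3.000 / 61.96 = 9.13×10^6 s.
In days: 9.13×10^6 s / (86400 s/day) = 106 days.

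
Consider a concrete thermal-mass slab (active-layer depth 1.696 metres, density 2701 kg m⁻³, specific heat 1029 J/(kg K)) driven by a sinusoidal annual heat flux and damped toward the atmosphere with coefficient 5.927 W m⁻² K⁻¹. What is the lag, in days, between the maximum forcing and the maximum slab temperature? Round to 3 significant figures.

Areal heat capacity C = ρ c_p D = 2701 × 1029 × 1.696 = 4.71×10^6 J m⁻² K⁻¹.
ω = 2π / 3.15×10^7 s = 1.99×10^-7 s⁻¹.
Phase lag φ = arctan(Cω/λ) = arctan(0.939/5.927) = 0.157 rad.
Time lag = φ / ω = 0.157 / 1.99×10^-7 = 7.89×10^5 s = 9.13 days.

9.13 days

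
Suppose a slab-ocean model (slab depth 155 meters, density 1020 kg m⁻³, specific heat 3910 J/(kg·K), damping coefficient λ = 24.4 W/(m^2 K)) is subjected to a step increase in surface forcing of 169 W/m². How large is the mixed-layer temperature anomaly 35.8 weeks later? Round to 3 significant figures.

3.98 K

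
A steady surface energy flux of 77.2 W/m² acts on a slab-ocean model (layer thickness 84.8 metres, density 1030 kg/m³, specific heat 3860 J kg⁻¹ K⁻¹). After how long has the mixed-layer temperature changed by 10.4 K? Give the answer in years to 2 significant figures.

Areal heat capacity C = ρ c_p D = 1030 × 3860 × 84.8 = 3.37×10^8 J/(m^2 K).
Time required: Δt = C ΔT / F = 3.37×10^8 × 10.4 / 77.2 = 4.54×10^7 s.
In years: 4.54×10^7 s / (3.156×10^7 s/year) = 1.44 years.

1.4 years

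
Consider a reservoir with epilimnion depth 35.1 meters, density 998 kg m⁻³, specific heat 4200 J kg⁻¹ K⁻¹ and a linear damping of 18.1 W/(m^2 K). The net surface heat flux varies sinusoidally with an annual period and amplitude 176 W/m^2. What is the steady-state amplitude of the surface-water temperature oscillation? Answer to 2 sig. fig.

5.1 K

Areal heat capacity C = ρ c_p D = 998 × 4200 × 35.1 = 1.47×10^8 J/(m²·K).
Angular frequency ω = 2π / T = 2π / 3.15×10^7 s = 1.99×10^-7 s⁻¹.
√((Cω)² + λ²) = √((29.3)² + 18.1²) = 34.5 W/(m²·K).
Amplitude A = F₀ / √((Cω)²+λ²) = 176 / 34.5 = 5.11 K.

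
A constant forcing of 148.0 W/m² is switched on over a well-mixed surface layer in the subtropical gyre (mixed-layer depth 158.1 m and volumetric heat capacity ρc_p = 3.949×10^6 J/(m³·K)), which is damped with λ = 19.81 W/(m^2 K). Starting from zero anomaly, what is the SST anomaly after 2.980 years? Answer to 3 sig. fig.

7.09 K

Areal heat capacity C = ρc_p × D = 3.949×10^6 × 158.1 = 6.24×10^8 J m⁻² K⁻¹.
τ = C / λ = 6.24×10^8 / 19.81 = 3.15×10^7 s.
Equilibrium anomaly ΔT_eq = F / λ = 148.0 / 19.81 = 7.47 K.
t = 2.980 years = 9.40×10^7 s, so t/τ = 2.98.
ΔT(t) = ΔT_eq (1 − e^(−t/τ)) = 7.47 × (1 − e^−2.98) = 7.09 K.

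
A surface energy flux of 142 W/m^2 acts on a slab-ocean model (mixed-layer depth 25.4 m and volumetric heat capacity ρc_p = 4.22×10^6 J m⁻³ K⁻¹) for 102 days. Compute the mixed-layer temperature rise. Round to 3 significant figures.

Areal heat capacity C = ρc_p × D = 4.22×10^6 × 25.4 = 1.07×10^8 J/(m^2 K).
Net heat input Q = F Δt = 142 × (102 days × 86400 s/day) = 1.25×10^9 J/m².
ΔT = Q / C = 1.25×10^9 / 1.07×10^8 = 11.7 K.

11.7 K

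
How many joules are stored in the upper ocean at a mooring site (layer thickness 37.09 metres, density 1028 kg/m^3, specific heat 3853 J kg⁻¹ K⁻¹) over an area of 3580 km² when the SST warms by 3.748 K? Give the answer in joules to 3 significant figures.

1.97×10^18 J

Areal heat capacity C = ρ c_p D = 1028 × 3853 × 37.09 = 1.47×10^8 J/(m^2 K).
Heat per unit area: q = C ΔT = 1.47×10^8 × 3.748 = 5.51×10^8 J/m².
Total heat: Q = q × A = 5.51×10^8 × (3580 × 10⁶ m²) = 1.97×10^18 J.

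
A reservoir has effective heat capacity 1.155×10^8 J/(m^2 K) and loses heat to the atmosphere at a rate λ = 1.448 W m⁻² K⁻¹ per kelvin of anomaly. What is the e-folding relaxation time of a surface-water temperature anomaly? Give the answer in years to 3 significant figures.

2.53 years

Areal heat capacity C = 1.155×10^8 J/(m^2 K) (given).
Relaxation time τ = C / λ = 1.15×10^8 / 1.448 = 7.98×10^7 s.
In years: 7.98×10^7 s / (3.156×10^7 s/year) = 2.53 years.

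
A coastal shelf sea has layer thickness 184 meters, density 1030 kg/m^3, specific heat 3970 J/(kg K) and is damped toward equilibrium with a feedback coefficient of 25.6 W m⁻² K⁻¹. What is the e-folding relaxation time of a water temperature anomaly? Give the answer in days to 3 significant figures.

340 days

Areal heat capacity C = ρ c_p D = 1030 × 3970 × 184 = 7.52×10^8 J/(m²·K).
Relaxation time τ = C / λ = 7.52×10^8 / 25.6 = 2.94×10^7 s.
In days: 2.94×10^7 s / (86400 s/day) = 340 days.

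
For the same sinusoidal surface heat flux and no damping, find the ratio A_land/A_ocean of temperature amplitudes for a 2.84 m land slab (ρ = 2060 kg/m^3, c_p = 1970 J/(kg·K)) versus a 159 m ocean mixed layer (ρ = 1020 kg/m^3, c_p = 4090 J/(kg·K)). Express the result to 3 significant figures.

C_ocean = 1020 × 4090 × 159 = 6.63×10^8 J/(m²·K).
C_land = 2060 × 1970 × 2.84 = 1.15×10^7 J/(m²·K).
Undamped amplitude ∝ 1/C, so A_land/A_ocean = C_ocean/C_land = 57.6.

57.6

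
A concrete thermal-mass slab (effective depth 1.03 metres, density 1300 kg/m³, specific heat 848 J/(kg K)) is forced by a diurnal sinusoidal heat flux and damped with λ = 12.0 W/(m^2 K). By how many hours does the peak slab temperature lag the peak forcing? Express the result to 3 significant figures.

5.45 hours

Areal heat capacity C = ρ c_p D = 1300 × 848 × 1.03 = 1.14×10^6 J/(m²·K).
ω = 2π / 86400 s = 7.27×10^-5 s⁻¹.
Phase lag φ = arctan(Cω/λ) = arctan(82.6/12.0) = 1.43 rad.
Time lag = φ / ω = 1.43 / 7.27×10^-5 = 19600 s = 5.45 hours.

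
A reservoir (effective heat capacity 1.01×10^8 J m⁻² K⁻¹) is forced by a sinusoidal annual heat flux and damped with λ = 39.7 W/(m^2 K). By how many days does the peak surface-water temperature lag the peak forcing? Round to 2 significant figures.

27 days

Areal heat capacity C = 1.01×10^8 J m⁻² K⁻¹ (given).
ω = 2π / 3.15×10^7 s = 1.99×10^-7 s⁻¹.
Phase lag φ = arctan(Cω/λ) = arctan(20.1/39.7) = 0.469 rad.
Time lag = φ / ω = 0.469 / 1.99×10^-7 = 2.35×10^6 s = 27.3 days.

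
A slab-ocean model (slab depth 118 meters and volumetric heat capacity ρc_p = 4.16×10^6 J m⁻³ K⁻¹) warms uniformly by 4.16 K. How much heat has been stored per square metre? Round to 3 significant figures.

Areal heat capacity C = ρc_p × D = 4.16×10^6 × 118 = 4.91×10^8 J/(m^2 K).
ΔQ = C ΔT = 4.91×10^8 × 4.16 = 2.04×10^9 J/m².

2.04×10^9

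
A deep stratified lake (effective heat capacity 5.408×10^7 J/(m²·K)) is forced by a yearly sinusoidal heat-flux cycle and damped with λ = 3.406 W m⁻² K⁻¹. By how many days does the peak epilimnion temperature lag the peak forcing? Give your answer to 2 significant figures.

Areal heat capacity C = 5.408×10^7 J/(m²·K) (given).
ω = 2π / 3.15×10^7 s = 1.99×10^-7 s⁻¹.
Phase lag φ = arctan(Cω/λ) = arctan(10.8/3.406) = 1.26 rad.
Time lag = φ / ω = 1.26 / 1.99×10^-7 = 6.35×10^6 s = 73.5 days.

73 days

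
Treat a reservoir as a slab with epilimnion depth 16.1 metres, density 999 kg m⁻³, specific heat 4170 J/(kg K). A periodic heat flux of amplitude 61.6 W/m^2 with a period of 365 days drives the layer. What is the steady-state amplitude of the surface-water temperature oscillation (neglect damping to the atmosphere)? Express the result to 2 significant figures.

4.6 K

Areal heat capacity C = ρ c_p D = 999 × 4170 × 16.1 = 6.71×10^7 J/(m^2 K).
Angular frequency ω = 2π / T = 2π / 3.15×10^7 s = 1.99×10^-7 s⁻¹.
Cω = 6.71×10^7 × 1.99×10^-7 = 13.4 W/(m²·K).
Amplitude A = F₀ / (Cω) = 61.6 / 13.4 = 4.61 K.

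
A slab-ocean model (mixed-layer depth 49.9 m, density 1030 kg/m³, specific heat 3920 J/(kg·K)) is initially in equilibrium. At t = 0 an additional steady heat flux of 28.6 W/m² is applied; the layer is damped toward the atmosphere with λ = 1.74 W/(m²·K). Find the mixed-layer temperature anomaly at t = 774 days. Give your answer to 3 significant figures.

7.21 K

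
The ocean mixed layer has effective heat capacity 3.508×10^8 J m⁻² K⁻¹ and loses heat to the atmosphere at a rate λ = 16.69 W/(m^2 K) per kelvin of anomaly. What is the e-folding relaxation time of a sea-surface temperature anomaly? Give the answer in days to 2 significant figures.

Areal heat capacity C = 3.508×10^8 J m⁻² K⁻¹ (given).
Relaxation time τ = C / λ = 3.51×10^8 / 16.69 = 2.10×10^7 s.
In days: 2.10×10^7 s / (86400 s/day) = 243 days.

240 days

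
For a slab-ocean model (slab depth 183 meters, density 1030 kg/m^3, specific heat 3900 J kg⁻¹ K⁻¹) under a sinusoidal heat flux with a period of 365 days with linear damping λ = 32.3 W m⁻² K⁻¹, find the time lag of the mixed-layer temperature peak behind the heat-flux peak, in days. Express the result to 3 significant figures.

78.6 days

Areal heat capacity C = ρ c_p D = 1030 × 3900 × 183 = 7.35×10^8 J/(m²·K).
ω = 2π / 3.15×10^7 s = 1.99×10^-7 s⁻¹.
Phase lag φ = arctan(Cω/λ) = arctan(146/32.3) = 1.35 rad.
Time lag = φ / ω = 1.35 / 1.99×10^-7 = 6.79×10^6 s = 78.6 days.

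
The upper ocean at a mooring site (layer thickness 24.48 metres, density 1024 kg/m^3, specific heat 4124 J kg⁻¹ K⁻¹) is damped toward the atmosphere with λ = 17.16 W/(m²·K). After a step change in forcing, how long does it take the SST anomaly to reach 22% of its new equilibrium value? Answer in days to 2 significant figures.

Areal heat capacity C = ρ c_p D = 1024 × 4124 × 24.48 = 1.03×10^8 J/(m^2 K).
τ = C / λ = 1.03×10^8 / 17.16 = 6.02×10^6 s.
Fraction reached: 1 − e^(−t/τ) = 0.22 ⇒ t = −τ ln(1 − 0.22) = τ × 0.248.
t = 1.50×10^6 s = 17.3 days.

17 days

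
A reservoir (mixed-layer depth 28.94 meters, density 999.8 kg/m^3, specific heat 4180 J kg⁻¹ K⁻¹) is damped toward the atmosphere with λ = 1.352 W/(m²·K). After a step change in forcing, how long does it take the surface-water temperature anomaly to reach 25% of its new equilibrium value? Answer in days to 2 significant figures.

Areal heat capacity C = ρ c_p D = 999.8 × 4180 × 28.94 = 1.21×10^8 J m⁻² K⁻¹.
τ = C / λ = 1.21×10^8 / 1.352 = 8.95×10^7 s.
Fraction reached: 1 − e^(−t/τ) = 0.25 ⇒ t = −τ ln(1 − 0.25) = τ × 0.288.
t = 2.57×10^7 s = 298 days.

300 days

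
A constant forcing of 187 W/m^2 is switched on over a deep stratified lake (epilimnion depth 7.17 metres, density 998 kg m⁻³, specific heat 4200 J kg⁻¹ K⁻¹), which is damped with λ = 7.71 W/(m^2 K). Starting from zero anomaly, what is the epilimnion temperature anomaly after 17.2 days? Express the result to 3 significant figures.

Areal heat capacity C = ρ c_p D = 998 × 4200 × 7.17 = 3.01×10^7 J/(m^2 K).
τ = C / λ = 3.01×10^7 / 7.71 = 3.90×10^6 s.
Equilibrium anomaly ΔT_eq = F / λ = 187 / 7.71 = 24.3 K.
t = 17.2 days = 1.49×10^6 s, so t/τ = 0.381.
ΔT(t) = ΔT_eq (1 − e^(−t/τ)) = 24.3 × (1 − e^−0.381) = 7.69 K.

7.69 K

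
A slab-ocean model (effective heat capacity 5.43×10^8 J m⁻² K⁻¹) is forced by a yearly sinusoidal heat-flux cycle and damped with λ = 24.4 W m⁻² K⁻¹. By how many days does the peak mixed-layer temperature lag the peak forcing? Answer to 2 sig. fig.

78 days

Areal heat capacity C = 5.43×10^8 J m⁻² K⁻¹ (given).
ω = 2π / 3.15×10^7 s = 1.99×10^-7 s⁻¹.
Phase lag φ = arctan(Cω/λ) = arctan(108/24.4) = 1.35 rad.
Time lag = φ / ω = 1.35 / 1.99×10^-7 = 6.77×10^6 s = 78.4 days.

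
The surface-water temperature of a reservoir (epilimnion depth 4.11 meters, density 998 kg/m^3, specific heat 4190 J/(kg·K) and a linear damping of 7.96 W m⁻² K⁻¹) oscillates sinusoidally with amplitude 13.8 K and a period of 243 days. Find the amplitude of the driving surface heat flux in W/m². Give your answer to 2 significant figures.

130

Areal heat capacity C = ρ c_p D = 998 × 4190 × 4.11 = 1.72×10^7 J m⁻² K⁻¹.
ω = 2π / 2.10×10^7 s = 2.99×10^-7 s⁻¹.
√((Cω)² + λ²) = √((5.14)² + 7.96²) = 9.48 W/(m²·K).
F₀ = A × √((Cω)²+λ²) = 13.8 × 9.48 = 131 W/m².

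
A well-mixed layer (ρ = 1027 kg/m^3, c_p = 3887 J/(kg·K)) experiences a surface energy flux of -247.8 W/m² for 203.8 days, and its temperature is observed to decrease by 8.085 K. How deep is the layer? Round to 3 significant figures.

Heat input Q = F Δt = -247.8 × 1.76×10^7 s = -4.36×10^9 J/m².
Required areal heat capacity C = Q / ΔT = 5.40×10^8 J/(m²·K).
Depth D = C / (ρ c_p) = 5.40×10^8 / (1027 × 3887) = 135 m.

135 m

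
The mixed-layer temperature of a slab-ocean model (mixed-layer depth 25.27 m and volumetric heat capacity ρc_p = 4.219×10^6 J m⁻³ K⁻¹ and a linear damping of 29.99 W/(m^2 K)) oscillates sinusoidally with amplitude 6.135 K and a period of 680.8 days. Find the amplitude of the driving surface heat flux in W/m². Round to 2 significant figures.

200

Areal heat capacity C = ρc_p × D = 4.219×10^6 × 25.27 = 1.07×10^8 J/(m^2 K).
ω = 2π / 5.88×10^7 s = 1.07×10^-7 s⁻¹.
√((Cω)² + λ²) = √((11.4)² + 29.99²) = 32.1 W/(m²·K).
F₀ = A × √((Cω)²+λ²) = 6.135 × 32.1 = 197 W/m².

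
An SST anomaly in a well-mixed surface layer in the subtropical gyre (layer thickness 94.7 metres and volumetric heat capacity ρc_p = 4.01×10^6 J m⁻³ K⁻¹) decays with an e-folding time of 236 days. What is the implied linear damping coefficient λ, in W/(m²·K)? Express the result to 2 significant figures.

19

Areal heat capacity C = ρc_p × D = 4.01×10^6 × 94.7 = 3.80×10^8 J/(m²·K).
τ = 236 days = 2.04×10^7 s.
λ = C / τ = 3.80×10^8 / 2.04×10^7 = 18.6 W/(m²·K).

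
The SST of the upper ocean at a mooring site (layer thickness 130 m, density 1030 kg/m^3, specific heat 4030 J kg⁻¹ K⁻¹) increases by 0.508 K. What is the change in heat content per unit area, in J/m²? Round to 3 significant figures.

2.74×10^8

Areal heat capacity C = ρ c_p D = 1030 × 4030 × 130 = 5.40×10^8 J m⁻² K⁻¹.
ΔQ = C ΔT = 5.40×10^8 × 0.508 = 2.74×10^8 J/m².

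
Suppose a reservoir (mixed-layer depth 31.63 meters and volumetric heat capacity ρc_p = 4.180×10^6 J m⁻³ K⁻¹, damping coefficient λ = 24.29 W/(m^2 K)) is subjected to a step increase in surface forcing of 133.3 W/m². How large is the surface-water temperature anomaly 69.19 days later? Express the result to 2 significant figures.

Areal heat capacity C = ρc_p × D = 4.180×10^6 × 31.63 = 1.32×10^8 J m⁻² K⁻¹.
τ = C / λ = 1.32×10^8 / 24.29 = 5.44×10^6 s.
Equilibrium anomaly ΔT_eq = F / λ = 133.3 / 24.29 = 5.49 K.
t = 69.19 days = 5.98×10^6 s, so t/τ = 1.10.
ΔT(t) = ΔT_eq (1 − e^(−t/τ)) = 5.49 × (1 − e^−1.10) = 3.66 K.

3.7 K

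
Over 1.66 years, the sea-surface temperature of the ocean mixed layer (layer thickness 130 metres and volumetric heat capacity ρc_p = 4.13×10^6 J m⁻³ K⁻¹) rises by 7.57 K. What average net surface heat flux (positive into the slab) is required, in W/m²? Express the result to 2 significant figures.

Areal heat capacity C = ρc_p × D = 4.13×10^6 × 130 = 5.37×10^8 J/(m²·K).
Required heat per unit area: Q = C ΔT = 5.37×10^8 × 7.57 = 4.06×10^9 J/m².
Flux F = Q / Δt = 4.06×10^9 / 5.24×10^7 s = 77.6 W/m².

78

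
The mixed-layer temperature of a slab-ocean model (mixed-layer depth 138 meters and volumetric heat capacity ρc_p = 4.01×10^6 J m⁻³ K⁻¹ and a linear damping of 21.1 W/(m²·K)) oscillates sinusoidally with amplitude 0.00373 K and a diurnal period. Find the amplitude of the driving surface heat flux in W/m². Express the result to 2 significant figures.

Areal heat capacity C = ρc_p × D = 4.01×10^6 × 138 = 5.53×10^8 J m⁻² K⁻¹.
ω = 2π / 86400 s = 7.27×10^-5 s⁻¹.
√((Cω)² + λ²) = √((40200)² + 21.1²) = 40200 W/(m²·K).
F₀ = A × √((Cω)²+λ²) = 0.00373 × 40200 = 150 W/m².

150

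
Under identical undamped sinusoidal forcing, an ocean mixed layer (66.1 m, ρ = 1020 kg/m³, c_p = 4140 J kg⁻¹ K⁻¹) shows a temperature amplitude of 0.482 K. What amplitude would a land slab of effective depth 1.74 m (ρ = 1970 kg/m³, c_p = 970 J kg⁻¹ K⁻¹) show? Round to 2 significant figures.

40 K

C_ocean = 2.79×10^8 J/(m²·K); C_land = 3.32×10^6 J/(m²·K).
A ∝ 1/C ⇒ A_land = A_ocean × C_ocean/C_land = 0.482 × 83.9 = 40.5 K.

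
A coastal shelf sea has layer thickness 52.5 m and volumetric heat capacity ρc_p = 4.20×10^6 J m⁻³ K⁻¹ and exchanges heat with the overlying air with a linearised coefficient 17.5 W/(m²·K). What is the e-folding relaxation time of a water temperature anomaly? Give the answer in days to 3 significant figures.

Areal heat capacity C = ρc_p × D = 4.20×10^6 × 52.5 = 2.20×10^8 J m⁻² K⁻¹.
Relaxation time τ = C / λ = 2.20×10^8 / 17.5 = 1.26×10^7 s.
In days: 1.26×10^7 s / (86400 s/day) = 146 days.

146 days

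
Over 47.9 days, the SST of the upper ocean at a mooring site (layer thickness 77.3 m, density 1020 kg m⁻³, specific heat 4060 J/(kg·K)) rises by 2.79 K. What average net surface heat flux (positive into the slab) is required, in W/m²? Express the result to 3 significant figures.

216

Areal heat capacity C = ρ c_p D = 1020 × 4060 × 77.3 = 3.20×10^8 J m⁻² K⁻¹.
Required heat per unit area: Q = C ΔT = 3.20×10^8 × 2.79 = 8.93×10^8 J/m².
Flux F = Q / Δt = 8.93×10^8 / 4.14×10^6 s = 216 W/m².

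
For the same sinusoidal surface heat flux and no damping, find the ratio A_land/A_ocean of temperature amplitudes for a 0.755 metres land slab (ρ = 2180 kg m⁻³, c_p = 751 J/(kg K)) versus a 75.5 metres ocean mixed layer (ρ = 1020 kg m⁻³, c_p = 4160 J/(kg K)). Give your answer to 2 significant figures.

C_ocean = 1020 × 4160 × 75.5 = 3.20×10^8 J/(m²·K).
C_land = 2180 × 751 × 0.755 = 1.24×10^6 J/(m²·K).
Undamped amplitude ∝ 1/C, so A_land/A_ocean = C_ocean/C_land = 259.

260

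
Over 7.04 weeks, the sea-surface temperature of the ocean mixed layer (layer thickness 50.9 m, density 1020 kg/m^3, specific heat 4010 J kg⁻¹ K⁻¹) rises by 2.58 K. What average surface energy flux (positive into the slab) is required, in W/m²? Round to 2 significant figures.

130

Areal heat capacity C = ρ c_p D = 1020 × 4010 × 50.9 = 2.08×10^8 J/(m^2 K).
Required heat per unit area: Q = C ΔT = 2.08×10^8 × 2.58 = 5.37×10^8 J/m².
Flux F = Q / Δt = 5.37×10^8 / 4.26×10^6 s = 126 W/m².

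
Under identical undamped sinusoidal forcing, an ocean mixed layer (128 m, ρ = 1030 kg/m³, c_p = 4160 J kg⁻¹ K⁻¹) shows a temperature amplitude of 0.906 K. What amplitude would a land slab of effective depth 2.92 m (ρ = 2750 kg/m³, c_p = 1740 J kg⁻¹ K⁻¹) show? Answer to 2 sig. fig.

36 K

C_ocean = 5.48×10^8 J/(m²·K); C_land = 1.40×10^7 J/(m²·K).
A ∝ 1/C ⇒ A_land = A_ocean × C_ocean/C_land = 0.906 × 39.3 = 35.6 K.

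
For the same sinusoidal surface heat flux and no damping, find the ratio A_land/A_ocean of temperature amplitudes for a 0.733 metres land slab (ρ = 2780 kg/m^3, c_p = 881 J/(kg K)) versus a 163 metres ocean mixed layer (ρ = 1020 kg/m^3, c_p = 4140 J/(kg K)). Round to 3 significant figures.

C_ocean = 1020 × 4140 × 163 = 6.88×10^8 J/(m²·K).
C_land = 2780 × 881 × 0.733 = 1.80×10^6 J/(m²·K).
Undamped amplitude ∝ 1/C, so A_land/A_ocean = C_ocean/C_land = 383.

383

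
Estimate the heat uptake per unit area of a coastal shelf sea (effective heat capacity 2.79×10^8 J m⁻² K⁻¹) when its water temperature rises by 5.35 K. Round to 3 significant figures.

Areal heat capacity C = 2.79×10^8 J m⁻² K⁻¹ (given).
ΔQ = C ΔT = 2.79×10^8 × 5.35 = 1.49×10^9 J/m².

1.49×10^9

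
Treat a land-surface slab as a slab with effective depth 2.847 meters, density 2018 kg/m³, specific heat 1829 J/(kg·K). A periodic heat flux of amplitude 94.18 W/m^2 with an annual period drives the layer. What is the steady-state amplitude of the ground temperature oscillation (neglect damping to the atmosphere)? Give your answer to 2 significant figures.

Areal heat capacity C = ρ c_p D = 2018 × 1829 × 2.847 = 1.05×10^7 J m⁻² K⁻¹.
Angular frequency ω = 2π / T = 2π / 3.15×10^7 s = 1.99×10^-7 s⁻¹.
Cω = 1.05×10^7 × 1.99×10^-7 = 2.09 W/(m²·K).
Amplitude A = F₀ / (Cω) = 94.18 / 2.09 = 45.0 K.

45 K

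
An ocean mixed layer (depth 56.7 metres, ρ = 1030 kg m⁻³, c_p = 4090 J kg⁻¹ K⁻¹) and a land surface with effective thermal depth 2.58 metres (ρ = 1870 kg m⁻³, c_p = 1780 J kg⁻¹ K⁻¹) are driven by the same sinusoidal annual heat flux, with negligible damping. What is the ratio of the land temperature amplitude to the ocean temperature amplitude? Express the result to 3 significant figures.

27.8

C_ocean = 1030 × 4090 × 56.7 = 2.39×10^8 J/(m²·K).
C_land = 1870 × 1780 × 2.58 = 8.59×10^6 J/(m²·K).
Undamped amplitude ∝ 1/C, so A_land/A_ocean = C_ocean/C_land = 27.8.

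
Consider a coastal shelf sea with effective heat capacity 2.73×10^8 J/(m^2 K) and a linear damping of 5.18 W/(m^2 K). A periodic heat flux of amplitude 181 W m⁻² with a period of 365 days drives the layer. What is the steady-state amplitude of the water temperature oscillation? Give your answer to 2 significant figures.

Areal heat capacity C = 2.73×10^8 J/(m^2 K) (given).
Angular frequency ω = 2π / T = 2π / 3.15×10^7 s = 1.99×10^-7 s⁻¹.
√((Cω)² + λ²) = √((54.4)² + 5.18²) = 54.6 W/(m²·K).
Amplitude A = F₀ / √((Cω)²+λ²) = 181 / 54.6 = 3.31 K.

3.3 K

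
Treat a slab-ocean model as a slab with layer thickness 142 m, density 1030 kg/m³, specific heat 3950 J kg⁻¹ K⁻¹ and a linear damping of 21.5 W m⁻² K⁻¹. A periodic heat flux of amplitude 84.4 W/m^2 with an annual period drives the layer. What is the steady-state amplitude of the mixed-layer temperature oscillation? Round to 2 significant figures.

0.72 K

Areal heat capacity C = ρ c_p D = 1030 × 3950 × 142 = 5.78×10^8 J/(m^2 K).
Angular frequency ω = 2π / T = 2π / 3.15×10^7 s = 1.99×10^-7 s⁻¹.
√((Cω)² + λ²) = √((115)² + 21.5²) = 117 W/(m²·K).
Amplitude A = F₀ / √((Cω)²+λ²) = 84.4 / 117 = 0.721 K.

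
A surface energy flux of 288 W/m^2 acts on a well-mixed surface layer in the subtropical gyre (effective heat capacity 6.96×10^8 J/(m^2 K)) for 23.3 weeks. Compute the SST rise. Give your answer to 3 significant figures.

Areal heat capacity C = 6.96×10^8 J/(m^2 K) (given).
Net heat input Q = F Δt = 288 × (23.3 weeks × 6.048×10^5 s/week) = 4.06×10^9 J/m².
ΔT = Q / C = 4.06×10^9 / 6.96×10^8 = 5.83 K.

5.83 K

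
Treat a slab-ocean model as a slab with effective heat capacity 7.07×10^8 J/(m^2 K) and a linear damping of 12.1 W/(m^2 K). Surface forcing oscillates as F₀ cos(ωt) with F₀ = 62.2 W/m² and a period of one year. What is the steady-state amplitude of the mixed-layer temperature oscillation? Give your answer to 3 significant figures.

0.440 K

Areal heat capacity C = 7.07×10^8 J/(m^2 K) (given).
Angular frequency ω = 2π / T = 2π / 3.15×10^7 s = 1.99×10^-7 s⁻¹.
√((Cω)² + λ²) = √((141)² + 12.1²) = 141 W/(m²·K).
Amplitude A = F₀ / √((Cω)²+λ²) = 62.2 / 141 = 0.440 K.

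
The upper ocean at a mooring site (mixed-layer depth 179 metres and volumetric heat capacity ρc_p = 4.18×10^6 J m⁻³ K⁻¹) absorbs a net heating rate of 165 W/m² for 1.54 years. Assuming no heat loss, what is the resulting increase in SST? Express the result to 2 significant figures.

11 K

Areal heat capacity C = ρc_p × D = 4.18×10^6 × 179 = 7.48×10^8 J m⁻² K⁻¹.
Net heat input Q = F Δt = 165 × (1.54 years × 3.156×10^7 s/year) = 8.02×10^9 J/m².
ΔT = Q / C = 8.02×10^9 / 7.48×10^8 = 10.7 K.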